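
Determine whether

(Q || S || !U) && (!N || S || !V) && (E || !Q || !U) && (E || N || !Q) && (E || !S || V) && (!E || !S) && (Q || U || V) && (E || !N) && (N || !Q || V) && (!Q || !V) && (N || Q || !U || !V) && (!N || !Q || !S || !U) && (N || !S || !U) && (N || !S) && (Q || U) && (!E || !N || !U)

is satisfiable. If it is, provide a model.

Set Q = True.
  then (!Q || !V) forces V = False.
  then (N || !Q || V) forces N = True.
  then (E || !N) forces E = True.
  then (!E || !N || !U) forces U = False.
  then (!E || !S) forces S = False.
All clauses satisfied.

Q=T, V=F, U=F, E=T, N=T, S=F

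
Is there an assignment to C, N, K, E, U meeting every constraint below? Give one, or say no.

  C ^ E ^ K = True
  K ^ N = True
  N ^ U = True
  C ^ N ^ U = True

C = False; N = False; K = True; E = False; U = True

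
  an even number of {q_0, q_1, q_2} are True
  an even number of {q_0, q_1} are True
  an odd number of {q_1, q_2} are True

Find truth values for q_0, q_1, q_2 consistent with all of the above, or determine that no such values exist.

q_0: True, q_1: True, q_2: False

{q_0, q_1, q_2}: 2 true → even ✓
{q_0, q_1}: 2 true → even ✓
{q_1, q_2}: 1 true → odd ✓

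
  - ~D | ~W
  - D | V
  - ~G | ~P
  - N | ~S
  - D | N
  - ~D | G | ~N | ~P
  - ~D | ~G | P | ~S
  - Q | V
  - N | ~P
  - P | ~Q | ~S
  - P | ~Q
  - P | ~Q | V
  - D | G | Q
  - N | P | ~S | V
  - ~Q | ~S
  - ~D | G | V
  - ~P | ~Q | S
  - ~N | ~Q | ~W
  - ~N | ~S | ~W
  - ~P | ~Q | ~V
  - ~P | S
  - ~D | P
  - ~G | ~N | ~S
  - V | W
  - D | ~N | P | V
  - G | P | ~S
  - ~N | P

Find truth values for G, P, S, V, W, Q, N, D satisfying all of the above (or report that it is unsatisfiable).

Case P = True:
  (~G | ~P) forces G = False.
  (N | ~P) forces N = True.
  (~D | G | ~N | ~P) forces D = False.
  (D | V) forces V = True.
  (D | G | Q) forces Q = True.
  Clause (~P | ~Q | ~V) is falsified — contradiction.
Case P = False:
  (P | ~Q) forces Q = False.
  (Q | V) forces V = True.
  (~D | P) forces D = False.
  (D | N) forces N = True.
  Clause (~N | P) is falsified — contradiction.
Both cases fail, so the formula is unsatisfiable.

UNSATISFIABLE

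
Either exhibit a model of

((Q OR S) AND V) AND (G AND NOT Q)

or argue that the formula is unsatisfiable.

Q=F, S=T, G=T, V=T

  (Q OR S) AND V = True
    Q OR S = True
  G AND NOT Q = True
    NOT Q = True
Both conjuncts True, so the formula holds.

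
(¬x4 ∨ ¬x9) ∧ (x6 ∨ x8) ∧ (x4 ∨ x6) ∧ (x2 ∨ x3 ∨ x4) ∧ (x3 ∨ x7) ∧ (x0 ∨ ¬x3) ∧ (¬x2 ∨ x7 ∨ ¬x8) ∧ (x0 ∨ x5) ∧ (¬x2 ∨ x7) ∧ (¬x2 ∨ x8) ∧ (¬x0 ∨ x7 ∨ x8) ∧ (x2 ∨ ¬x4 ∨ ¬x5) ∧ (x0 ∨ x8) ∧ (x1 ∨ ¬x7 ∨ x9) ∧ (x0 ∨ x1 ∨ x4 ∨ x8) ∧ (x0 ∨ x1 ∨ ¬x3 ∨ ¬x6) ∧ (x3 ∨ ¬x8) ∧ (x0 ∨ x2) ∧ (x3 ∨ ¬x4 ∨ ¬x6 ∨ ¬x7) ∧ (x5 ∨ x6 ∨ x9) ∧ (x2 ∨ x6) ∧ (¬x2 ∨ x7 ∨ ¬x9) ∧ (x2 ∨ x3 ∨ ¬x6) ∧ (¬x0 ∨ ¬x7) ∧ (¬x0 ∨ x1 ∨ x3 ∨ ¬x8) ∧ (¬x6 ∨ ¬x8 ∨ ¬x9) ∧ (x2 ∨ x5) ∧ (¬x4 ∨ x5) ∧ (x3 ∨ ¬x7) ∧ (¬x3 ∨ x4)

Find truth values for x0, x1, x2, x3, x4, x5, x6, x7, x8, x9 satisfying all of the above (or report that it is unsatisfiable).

No satisfying assignment exists.

Case x3 = True:
  (x0 ∨ ¬x3) forces x0 = True.
  (¬x0 ∨ ¬x7) forces x7 = False.
  (¬x2 ∨ x7) forces x2 = False.
  (¬x0 ∨ x7 ∨ x8) forces x8 = True.
  (x2 ∨ x6) forces x6 = True.
  (¬x6 ∨ ¬x8 ∨ ¬x9) forces x9 = False.
  (x2 ∨ x5) forces x5 = True.
  (x2 ∨ ¬x4 ∨ ¬x5) forces x4 = False.
  Clause (¬x3 ∨ x4) is falsified — contradiction.
Case x3 = False:
  (x3 ∨ x7) forces x7 = True.
  Clause (x3 ∨ ¬x7) is falsified — contradiction.
Both cases fail, so the formula is unsatisfiable.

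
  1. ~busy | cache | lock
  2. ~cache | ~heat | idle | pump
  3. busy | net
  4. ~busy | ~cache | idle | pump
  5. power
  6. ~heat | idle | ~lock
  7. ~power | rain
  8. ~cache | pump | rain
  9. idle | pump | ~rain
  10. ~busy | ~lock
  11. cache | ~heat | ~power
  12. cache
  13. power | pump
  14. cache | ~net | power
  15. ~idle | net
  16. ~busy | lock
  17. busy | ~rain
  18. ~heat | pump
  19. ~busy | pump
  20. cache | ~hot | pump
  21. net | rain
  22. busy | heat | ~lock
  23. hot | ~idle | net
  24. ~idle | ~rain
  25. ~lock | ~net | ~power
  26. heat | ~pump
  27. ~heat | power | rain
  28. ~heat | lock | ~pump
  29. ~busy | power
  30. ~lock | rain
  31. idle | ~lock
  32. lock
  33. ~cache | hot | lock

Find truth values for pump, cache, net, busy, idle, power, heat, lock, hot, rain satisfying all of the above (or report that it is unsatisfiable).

Case lock = True:
  (power) forces power = True.
  (~power | rain) forces rain = True.
  (~busy | ~lock) forces busy = False.
  Clause (busy | ~rain) is falsified — contradiction.
Case lock = False:
  Clause (lock) is falsified — contradiction.
Both cases fail, so the formula is unsatisfiable.

No satisfying assignment exists.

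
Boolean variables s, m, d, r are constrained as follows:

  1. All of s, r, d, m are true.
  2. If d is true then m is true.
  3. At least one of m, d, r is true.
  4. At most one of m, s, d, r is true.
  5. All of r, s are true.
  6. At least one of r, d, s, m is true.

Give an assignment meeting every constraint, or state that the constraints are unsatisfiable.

Case s = True:
  (1) forces r = True.
  Constraint (4) is violated (s=T, r=T) — contradiction.
Case s = False:
  Constraint (1) is violated (s=F) — contradiction.
Both cases fail — unsatisfiable.

Unsatisfiable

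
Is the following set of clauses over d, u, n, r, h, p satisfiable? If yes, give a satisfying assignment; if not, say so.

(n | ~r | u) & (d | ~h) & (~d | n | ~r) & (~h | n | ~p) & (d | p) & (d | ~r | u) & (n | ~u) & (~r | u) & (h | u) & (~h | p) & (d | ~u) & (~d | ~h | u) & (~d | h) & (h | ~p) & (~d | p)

d: True; u: True; n: True; r: True; h: True; p: True

Try d = False:
  (d | ~h) forces h = False.
  (d | p) forces p = True.
  clause (h | ~p) is falsified — backtrack.
So d = True.
  then (~d | h) forces h = True.
  then (~d | p) forces p = True.
  then (~h | n | ~p) forces n = True.
  then (~d | ~h | u) forces u = True.
Set r = True.
All clauses satisfied.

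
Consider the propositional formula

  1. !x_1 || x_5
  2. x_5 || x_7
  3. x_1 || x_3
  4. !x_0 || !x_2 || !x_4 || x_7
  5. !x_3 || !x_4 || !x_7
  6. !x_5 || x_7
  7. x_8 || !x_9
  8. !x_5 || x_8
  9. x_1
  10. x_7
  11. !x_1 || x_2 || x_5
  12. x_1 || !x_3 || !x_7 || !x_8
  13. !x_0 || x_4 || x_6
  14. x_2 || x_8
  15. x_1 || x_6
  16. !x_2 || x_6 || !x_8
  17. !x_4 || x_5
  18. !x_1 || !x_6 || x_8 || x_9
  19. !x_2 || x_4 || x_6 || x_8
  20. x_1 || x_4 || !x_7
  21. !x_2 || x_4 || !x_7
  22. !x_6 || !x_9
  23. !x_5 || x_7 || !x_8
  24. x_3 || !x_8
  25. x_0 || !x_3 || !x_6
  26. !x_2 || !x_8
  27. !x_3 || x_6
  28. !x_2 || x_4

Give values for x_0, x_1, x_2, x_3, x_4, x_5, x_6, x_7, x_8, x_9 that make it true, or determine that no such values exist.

Unit clause (x_1) forces x_1 = True.
Unit clause (x_7) forces x_7 = True.
In (!x_1 || x_5) only x_5 is left, so x_5 = True.
In (!x_5 || x_8) only x_8 is left, so x_8 = True.
In (x_3 || !x_8) only x_3 is left, so x_3 = True.
In (!x_2 || !x_8) only !x_2 is left, so x_2 = False.
In (!x_3 || x_6) only x_6 is left, so x_6 = True.
In (!x_3 || !x_4 || !x_7) only !x_4 is left, so x_4 = False.
In (!x_6 || !x_9) only !x_9 is left, so x_9 = False.
In (x_0 || !x_3 || !x_6) only x_0 is left, so x_0 = True.
All clauses satisfied.

x_0 = True; x_1 = True; x_2 = False; x_3 = True; x_4 = False; x_5 = True; x_6 = True; x_7 = True; x_8 = True; x_9 = False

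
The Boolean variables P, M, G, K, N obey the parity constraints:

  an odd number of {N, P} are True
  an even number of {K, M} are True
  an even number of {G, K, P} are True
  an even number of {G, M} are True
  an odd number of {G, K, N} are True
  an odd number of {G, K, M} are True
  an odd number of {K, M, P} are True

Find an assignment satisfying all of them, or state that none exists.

Unsatisfiable — no assignment works.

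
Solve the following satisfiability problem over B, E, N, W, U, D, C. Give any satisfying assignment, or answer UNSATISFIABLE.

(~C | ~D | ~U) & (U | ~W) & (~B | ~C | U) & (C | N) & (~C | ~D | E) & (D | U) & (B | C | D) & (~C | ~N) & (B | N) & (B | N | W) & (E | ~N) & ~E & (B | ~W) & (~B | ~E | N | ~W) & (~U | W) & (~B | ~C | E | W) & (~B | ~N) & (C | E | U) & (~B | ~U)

Case E = True:
  Clause (~E) is falsified — contradiction.
Case E = False:
  (E | ~N) forces N = False.
  (C | N) forces C = True.
  (~C | ~D | E) forces D = False.
  (D | U) forces U = True.
  (B | N) forces B = True.
  Clause (~B | ~U) is falsified — contradiction.
Both cases fail, so the formula is unsatisfiable.

The formula is unsatisfiable.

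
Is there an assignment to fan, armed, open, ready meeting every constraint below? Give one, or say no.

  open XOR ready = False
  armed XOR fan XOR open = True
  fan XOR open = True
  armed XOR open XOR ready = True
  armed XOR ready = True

Adding constraints 1, 2, 3, 4 mod 2: every variable appears an even number of times on the left, so the left side is 0.
But the right sides sum to 1 (mod 2). 0 ≠ 1 — the system is inconsistent.

No satisfying assignment exists.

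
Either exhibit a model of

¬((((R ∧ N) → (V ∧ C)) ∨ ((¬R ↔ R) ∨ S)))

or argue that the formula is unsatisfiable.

R=T; C=F; S=F; N=T; V=T

  ¬((((R ∧ N) → (V ∧ C)) ∨ ((¬R ↔ R) ∨ S))) = True
    ((R ∧ N) → (V ∧ C)) ∨ ((¬R ↔ R) ∨ S) = False
      (R ∧ N) → (V ∧ C) = False
        R ∧ N = True
        V ∧ C = False
      (¬R ↔ R) ∨ S = False
        ¬R ↔ R = False
          ¬R = False
The formula evaluates to True.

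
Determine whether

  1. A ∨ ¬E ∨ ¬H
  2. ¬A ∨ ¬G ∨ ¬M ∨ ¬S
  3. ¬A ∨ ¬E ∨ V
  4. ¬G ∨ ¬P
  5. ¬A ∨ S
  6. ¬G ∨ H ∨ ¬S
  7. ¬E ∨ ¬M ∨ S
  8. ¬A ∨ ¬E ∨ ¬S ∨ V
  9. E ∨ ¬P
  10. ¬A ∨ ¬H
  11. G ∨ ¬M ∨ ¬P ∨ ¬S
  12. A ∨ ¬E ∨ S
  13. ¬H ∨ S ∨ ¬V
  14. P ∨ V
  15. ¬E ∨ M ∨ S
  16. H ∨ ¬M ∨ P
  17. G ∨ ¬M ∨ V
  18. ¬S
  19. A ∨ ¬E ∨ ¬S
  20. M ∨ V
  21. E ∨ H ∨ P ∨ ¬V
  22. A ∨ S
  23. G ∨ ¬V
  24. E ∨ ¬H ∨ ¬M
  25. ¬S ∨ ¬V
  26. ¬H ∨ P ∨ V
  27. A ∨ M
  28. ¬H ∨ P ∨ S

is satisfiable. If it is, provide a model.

Unsatisfiable

Case S = True:
  Clause (¬S) is falsified — contradiction.
Case S = False:
  (¬A ∨ S) forces A = False.
  Clause (A ∨ S) is falsified — contradiction.
Both cases fail, so the formula is unsatisfiable.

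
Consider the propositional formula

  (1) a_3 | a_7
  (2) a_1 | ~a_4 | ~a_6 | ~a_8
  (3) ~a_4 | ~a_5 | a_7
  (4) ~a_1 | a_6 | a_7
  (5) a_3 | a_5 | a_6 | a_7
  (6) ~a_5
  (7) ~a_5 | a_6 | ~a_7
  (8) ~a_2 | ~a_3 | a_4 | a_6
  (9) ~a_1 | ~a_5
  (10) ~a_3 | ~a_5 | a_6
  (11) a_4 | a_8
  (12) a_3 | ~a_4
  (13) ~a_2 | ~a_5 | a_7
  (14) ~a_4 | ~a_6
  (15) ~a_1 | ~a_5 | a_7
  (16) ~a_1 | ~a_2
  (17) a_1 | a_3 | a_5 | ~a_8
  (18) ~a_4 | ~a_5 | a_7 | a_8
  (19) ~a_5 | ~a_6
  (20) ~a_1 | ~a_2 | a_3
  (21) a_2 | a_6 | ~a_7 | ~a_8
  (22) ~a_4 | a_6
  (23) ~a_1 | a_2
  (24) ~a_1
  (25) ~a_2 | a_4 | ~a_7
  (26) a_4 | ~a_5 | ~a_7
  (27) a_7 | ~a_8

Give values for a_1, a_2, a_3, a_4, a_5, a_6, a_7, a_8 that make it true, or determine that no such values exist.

Unit clause (~a_5) forces a_5 = False.
Unit clause (~a_1) forces a_1 = False.
Set a_2 = False.
Try a_3 = False:
  (a_3 | a_7) forces a_7 = True.
  (a_3 | ~a_4) forces a_4 = False.
  (a_4 | a_8) forces a_8 = True.
  clause (a_1 | a_3 | a_5 | ~a_8) is falsified — backtrack.
So a_3 = True.
Set a_4 = False.
  then (a_4 | a_8) forces a_8 = True.
  then (a_7 | ~a_8) forces a_7 = True.
  then (a_2 | a_6 | ~a_7 | ~a_8) forces a_6 = True.
All clauses satisfied.

a_1 = False, a_2 = False, a_3 = True, a_4 = False, a_5 = False, a_6 = True, a_7 = True, a_8 = True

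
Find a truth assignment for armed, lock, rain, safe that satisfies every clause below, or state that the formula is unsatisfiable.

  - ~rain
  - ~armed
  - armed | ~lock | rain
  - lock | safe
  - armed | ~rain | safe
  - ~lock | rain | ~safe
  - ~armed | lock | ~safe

Unit clause (~rain) forces rain = False.
Unit clause (~armed) forces armed = False.
In (armed | ~lock | rain) only ~lock is left, so lock = False.
In (lock | safe) only safe is left, so safe = True.
Check each clause:
  (~rain): ~rain holds.
  (~armed): ~armed holds.
  (armed | ~lock | rain): ~lock holds.
  (lock | safe): safe holds.
  (armed | ~rain | safe): ~rain holds.
  (~lock | rain | ~safe): ~lock holds.
  (~armed | lock | ~safe): ~armed holds.
All clauses satisfied.

armed: False, lock: False, rain: False, safe: True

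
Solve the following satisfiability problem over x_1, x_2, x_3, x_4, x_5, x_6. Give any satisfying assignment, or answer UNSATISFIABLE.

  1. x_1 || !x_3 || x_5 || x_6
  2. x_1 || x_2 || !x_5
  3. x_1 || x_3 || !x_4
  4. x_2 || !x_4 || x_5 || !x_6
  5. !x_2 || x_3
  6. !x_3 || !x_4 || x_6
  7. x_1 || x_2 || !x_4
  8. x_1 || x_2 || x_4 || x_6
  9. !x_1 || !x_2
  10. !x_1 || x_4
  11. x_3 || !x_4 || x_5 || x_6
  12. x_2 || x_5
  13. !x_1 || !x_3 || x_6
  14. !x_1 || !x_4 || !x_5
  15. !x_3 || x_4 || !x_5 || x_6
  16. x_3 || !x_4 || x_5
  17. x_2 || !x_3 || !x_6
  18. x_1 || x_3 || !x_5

Try x_1 = True:
  (!x_1 || !x_2) forces x_2 = False.
  (!x_1 || x_4) forces x_4 = True.
  (x_2 || x_5) forces x_5 = True.
  clause (!x_1 || !x_4 || !x_5) is falsified — backtrack.
So x_1 = False.
Set x_2 = True.
  then (!x_2 || x_3) forces x_3 = True.
Set x_4 = True.
  then (!x_3 || !x_4 || x_6) forces x_6 = True.
Set x_5 = False.
All clauses satisfied.

x_1: False, x_2: True, x_3: True, x_4: True, x_5: False, x_6: True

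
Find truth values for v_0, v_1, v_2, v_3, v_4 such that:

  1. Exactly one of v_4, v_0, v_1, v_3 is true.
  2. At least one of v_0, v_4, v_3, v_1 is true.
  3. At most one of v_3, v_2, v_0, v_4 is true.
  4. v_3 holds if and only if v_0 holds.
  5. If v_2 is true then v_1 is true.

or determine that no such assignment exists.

v_0=F, v_1=F, v_2=F, v_3=F, v_4=T

  (1) {v_4, v_0, v_1, v_3}: 1 true — exactly one ✓
  (2) {v_0, v_4, v_3, v_1}: 1 true — at least one ✓
  (3) {v_3, v_2, v_0, v_4}: 1 true — at most one ✓
  (4) v_3=F, v_0=F — same ✓
  (5) v_2=F ⇒ v_1: vacuous ✓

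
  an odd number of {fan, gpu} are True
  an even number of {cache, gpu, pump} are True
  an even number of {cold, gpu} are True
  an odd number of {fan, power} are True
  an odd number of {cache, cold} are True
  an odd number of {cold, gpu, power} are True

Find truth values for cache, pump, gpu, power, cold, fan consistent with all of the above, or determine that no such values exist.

cache = False, pump = True, gpu = True, power = True, cold = True, fan = False

{fan, gpu}: 1 true → odd ✓
{cache, gpu, pump}: 2 true → even ✓
{cold, gpu}: 2 true → even ✓
{fan, power}: 1 true → odd ✓
{cache, cold}: 1 true → odd ✓
{cold, gpu, power}: 3 true → odd ✓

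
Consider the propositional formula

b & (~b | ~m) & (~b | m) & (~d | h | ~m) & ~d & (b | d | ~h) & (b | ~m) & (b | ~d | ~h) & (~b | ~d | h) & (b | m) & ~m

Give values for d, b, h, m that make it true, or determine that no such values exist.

Case b = True:
  (~b | ~m) forces m = False.
  Clause (~b | m) is falsified — contradiction.
Case b = False:
  Clause (b) is falsified — contradiction.
Both cases fail, so the formula is unsatisfiable.

Unsatisfiable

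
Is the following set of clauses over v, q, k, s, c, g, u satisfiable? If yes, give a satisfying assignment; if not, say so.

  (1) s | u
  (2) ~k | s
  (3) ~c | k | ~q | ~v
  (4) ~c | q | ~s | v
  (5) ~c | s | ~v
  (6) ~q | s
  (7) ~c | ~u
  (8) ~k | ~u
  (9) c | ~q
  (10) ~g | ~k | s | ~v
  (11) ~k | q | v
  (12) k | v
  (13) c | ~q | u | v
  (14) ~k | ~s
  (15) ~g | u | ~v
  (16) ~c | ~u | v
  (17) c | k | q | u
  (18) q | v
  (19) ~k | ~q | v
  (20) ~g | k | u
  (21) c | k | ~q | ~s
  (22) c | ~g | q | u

Try v = False:
  (k | v) forces k = True.
  (~k | s) forces s = True.
  clause (~k | ~s) is falsified — backtrack.
So v = True.
Set q = False.
Set k = False.
Set s = True.
Set c = False.
  then (c | k | q | u) forces u = True.
Set g = True.
All clauses satisfied.

v: True, q: False, k: False, s: True, c: False, g: True, u: True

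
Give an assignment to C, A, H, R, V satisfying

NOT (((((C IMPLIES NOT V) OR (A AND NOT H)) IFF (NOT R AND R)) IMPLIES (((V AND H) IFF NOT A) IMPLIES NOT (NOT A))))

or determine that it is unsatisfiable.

C: True, A: False, H: True, R: True, V: True

  NOT (((((C IMPLIES NOT V) OR (A AND NOT H)) IFF (NOT R AND R)) IMPLIES (((V AND H) IFF NOT A) IMPLIES NOT (NOT A)))) = True
    (((C IMPLIES NOT V) OR (A AND NOT H)) IFF (NOT R AND R)) IMPLIES (((V AND H) IFF NOT A) IMPLIES NOT (NOT A)) = False
      ((C IMPLIES NOT V) OR (A AND NOT H)) IFF (NOT R AND R) = True
        (C IMPLIES NOT V) OR (A AND NOT H) = False
          C IMPLIES NOT V = False
            NOT V = False
          A AND NOT H = False
            NOT H = False
        NOT R AND R = False
          NOT R = False
      ((V AND H) IFF NOT A) IMPLIES NOT (NOT A) = False
        (V AND H) IFF NOT A = True
          V AND H = True
          NOT A = True
        NOT (NOT A) = False
          NOT A = True
The formula evaluates to True.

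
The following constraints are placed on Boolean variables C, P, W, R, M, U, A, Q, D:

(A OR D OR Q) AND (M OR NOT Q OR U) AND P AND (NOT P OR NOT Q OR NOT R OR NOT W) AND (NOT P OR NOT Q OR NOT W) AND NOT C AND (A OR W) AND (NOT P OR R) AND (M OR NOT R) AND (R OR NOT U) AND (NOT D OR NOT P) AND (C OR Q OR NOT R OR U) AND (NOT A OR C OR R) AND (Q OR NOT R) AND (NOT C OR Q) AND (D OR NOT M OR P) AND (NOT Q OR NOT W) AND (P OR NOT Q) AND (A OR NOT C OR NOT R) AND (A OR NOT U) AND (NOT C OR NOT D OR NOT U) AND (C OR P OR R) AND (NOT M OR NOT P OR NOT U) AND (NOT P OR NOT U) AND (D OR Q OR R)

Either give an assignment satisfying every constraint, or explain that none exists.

Unit clause (P) forces P = True.
Unit clause (NOT C) forces C = False.
In (NOT P OR R) only R is left, so R = True.
In (M OR NOT R) only M is left, so M = True.
In (NOT D OR NOT P) only NOT D is left, so D = False.
In (Q OR NOT R) only Q is left, so Q = True.
In (NOT Q OR NOT W) only NOT W is left, so W = False.
In (NOT M OR NOT P OR NOT U) only NOT U is left, so U = False.
In (A OR W) only A is left, so A = True.
All clauses satisfied.

C=F, P=T, W=F, R=T, M=T, U=F, A=T, Q=T, D=F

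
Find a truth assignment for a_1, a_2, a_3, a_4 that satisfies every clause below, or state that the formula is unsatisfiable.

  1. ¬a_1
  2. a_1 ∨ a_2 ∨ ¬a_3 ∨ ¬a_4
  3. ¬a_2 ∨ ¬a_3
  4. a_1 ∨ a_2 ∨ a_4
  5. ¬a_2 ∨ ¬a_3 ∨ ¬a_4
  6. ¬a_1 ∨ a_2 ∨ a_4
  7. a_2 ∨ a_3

a_1: False; a_2: True; a_3: False; a_4: True

Unit clause (¬a_1) forces a_1 = False.
Try a_2 = False:
  (a_1 ∨ a_2 ∨ a_4) forces a_4 = True.
  (a_1 ∨ a_2 ∨ ¬a_3 ∨ ¬a_4) forces a_3 = False.
  clause (a_2 ∨ a_3) is falsified — backtrack.
So a_2 = True.
  then (¬a_2 ∨ ¬a_3) forces a_3 = False.
Set a_4 = True.
All clauses satisfied.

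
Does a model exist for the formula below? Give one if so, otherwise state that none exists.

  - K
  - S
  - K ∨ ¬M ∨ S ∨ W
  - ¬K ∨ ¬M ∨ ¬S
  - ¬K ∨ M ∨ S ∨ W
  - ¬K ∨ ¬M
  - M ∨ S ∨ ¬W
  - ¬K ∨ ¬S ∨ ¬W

Unit clause (K) forces K = True.
Unit clause (S) forces S = True.
In (¬K ∨ ¬M ∨ ¬S) only ¬M is left, so M = False.
In (¬K ∨ ¬S ∨ ¬W) only ¬W is left, so W = False.
All clauses satisfied.

S = True, W = False, M = False, K = True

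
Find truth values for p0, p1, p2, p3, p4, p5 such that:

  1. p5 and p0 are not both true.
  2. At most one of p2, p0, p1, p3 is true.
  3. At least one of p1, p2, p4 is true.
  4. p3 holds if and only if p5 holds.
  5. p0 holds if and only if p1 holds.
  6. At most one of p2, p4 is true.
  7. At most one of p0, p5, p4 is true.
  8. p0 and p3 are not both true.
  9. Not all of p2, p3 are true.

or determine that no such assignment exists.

p0 = False; p1 = False; p2 = True; p3 = False; p4 = False; p5 = False

  (1) p5=F, p0=F — not both ✓
  (2) {p2, p0, p1, p3}: 1 true — at most one ✓
  (3) {p1, p2, p4}: 1 true — at least one ✓
  (4) p3=F, p5=F — same ✓
  (5) p0=F, p1=F — same ✓
  (6) {p2, p4}: 1 true — at most one ✓
  (7) {p0, p5, p4}: 0 true — at most one ✓
  (8) p0=F, p3=F — not both ✓
  (9) {p2, p3}: 1/2 true — not all ✓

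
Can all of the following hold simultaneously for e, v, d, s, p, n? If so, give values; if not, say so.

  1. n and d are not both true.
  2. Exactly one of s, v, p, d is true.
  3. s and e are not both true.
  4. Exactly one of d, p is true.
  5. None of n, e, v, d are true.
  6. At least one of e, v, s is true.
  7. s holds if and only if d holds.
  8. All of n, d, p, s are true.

Case d = True:
  Constraint (5) is violated (d=T) — contradiction.
Case d = False:
  Constraint (8) is violated (d=F) — contradiction.
Both cases fail — unsatisfiable.

Unsatisfiable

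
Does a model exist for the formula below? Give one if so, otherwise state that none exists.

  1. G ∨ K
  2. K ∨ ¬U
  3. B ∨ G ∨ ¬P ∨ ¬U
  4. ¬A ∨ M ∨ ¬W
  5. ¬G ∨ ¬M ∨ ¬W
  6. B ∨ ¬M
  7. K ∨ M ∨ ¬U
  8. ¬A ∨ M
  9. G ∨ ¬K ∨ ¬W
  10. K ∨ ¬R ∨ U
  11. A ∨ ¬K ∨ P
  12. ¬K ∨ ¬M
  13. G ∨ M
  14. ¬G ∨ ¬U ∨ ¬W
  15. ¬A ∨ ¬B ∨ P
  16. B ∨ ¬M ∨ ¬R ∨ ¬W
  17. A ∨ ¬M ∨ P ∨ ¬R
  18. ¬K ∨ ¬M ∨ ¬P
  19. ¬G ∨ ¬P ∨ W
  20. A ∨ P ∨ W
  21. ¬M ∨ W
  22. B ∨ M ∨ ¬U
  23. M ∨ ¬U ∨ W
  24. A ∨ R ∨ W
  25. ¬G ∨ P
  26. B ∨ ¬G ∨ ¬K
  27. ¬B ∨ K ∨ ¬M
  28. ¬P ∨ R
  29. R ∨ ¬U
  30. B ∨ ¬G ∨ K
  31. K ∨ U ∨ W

R = True, U = False, A = False, G = True, M = False, K = True, W = True, P = True, B = True

Set R = True.
Set U = False.
  then (K ∨ ¬R ∨ U) forces K = True.
  then (¬K ∨ ¬M) forces M = False.
  then (G ∨ M) forces G = True.
  then (¬G ∨ P) forces P = True.
  then (B ∨ ¬G ∨ ¬K) forces B = True.
  then (¬A ∨ M) forces A = False.
  then (¬G ∨ ¬P ∨ W) forces W = True.
All clauses satisfied.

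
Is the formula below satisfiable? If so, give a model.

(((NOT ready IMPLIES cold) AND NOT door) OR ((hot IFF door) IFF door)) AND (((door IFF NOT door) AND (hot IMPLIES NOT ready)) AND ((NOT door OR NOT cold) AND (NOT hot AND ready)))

The conjunct door IFF NOT door is unsatisfiable on its own:
  door=F: evaluates to False.
  door=T: evaluates to False.
So the whole conjunction is unsatisfiable.

Unsatisfiable — no assignment works.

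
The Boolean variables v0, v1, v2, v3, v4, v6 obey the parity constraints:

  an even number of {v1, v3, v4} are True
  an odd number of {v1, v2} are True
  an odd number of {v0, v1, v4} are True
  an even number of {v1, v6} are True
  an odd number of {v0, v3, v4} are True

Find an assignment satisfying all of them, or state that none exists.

v0: False, v1: True, v2: False, v3: True, v4: False, v6: True

{v1, v3, v4}: 2 true → even ✓
{v1, v2}: 1 true → odd ✓
{v0, v1, v4}: 1 true → odd ✓
{v1, v6}: 2 true → even ✓
{v0, v3, v4}: 1 true → odd ✓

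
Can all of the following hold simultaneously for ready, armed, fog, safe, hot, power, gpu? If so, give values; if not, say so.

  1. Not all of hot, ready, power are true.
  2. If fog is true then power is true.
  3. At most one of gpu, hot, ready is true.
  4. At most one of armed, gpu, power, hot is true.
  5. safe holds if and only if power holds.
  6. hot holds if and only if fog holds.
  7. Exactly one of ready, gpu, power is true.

ready: True; armed: False; fog: False; safe: False; hot: False; power: False; gpu: False

  (1) {hot, ready, power}: 1/3 true — not all ✓
  (2) fog=F ⇒ power: vacuous ✓
  (3) {gpu, hot, ready}: 1 true — at most one ✓
  (4) {armed, gpu, power, hot}: 0 true — at most one ✓
  (5) safe=F, power=F — same ✓
  (6) hot=F, fog=F — same ✓
  (7) {ready, gpu, power}: 1 true — exactly one ✓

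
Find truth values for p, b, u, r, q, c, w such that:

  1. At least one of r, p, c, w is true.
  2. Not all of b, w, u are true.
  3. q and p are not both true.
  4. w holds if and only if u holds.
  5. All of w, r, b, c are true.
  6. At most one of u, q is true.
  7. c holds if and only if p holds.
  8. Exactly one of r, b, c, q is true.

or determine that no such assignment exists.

Unsatisfiable — no assignment works.

Case b = True:
  (5) forces w = True.
  (2) with b=T, w=T forces u = False.
  Constraint (4) is violated (w=T, u=F) — contradiction.
Case b = False:
  Constraint (5) is violated (b=F) — contradiction.
Both cases fail — unsatisfiable.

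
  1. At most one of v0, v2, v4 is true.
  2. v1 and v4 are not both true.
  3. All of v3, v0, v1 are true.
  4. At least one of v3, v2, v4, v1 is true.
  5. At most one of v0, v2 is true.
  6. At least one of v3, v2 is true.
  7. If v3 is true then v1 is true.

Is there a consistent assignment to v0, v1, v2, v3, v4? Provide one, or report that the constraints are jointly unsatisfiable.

v0 = True, v1 = True, v2 = False, v3 = True, v4 = False

  (1) {v0, v2, v4}: 1 true — at most one ✓
  (2) v1=T, v4=F — not both ✓
  (3) {v3, v0, v1}: all 3 true ✓
  (4) {v3, v2, v4, v1}: 2 true — at least one ✓
  (5) {v0, v2}: 1 true — at most one ✓
  (6) {v3, v2}: 1 true — at least one ✓
  (7) v3=T ⇒ v1: T ✓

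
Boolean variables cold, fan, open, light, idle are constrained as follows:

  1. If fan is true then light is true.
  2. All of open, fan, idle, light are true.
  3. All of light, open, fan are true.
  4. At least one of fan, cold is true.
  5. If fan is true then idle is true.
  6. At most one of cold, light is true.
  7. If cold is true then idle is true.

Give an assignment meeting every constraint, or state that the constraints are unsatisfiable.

cold = False; fan = True; open = True; light = True; idle = True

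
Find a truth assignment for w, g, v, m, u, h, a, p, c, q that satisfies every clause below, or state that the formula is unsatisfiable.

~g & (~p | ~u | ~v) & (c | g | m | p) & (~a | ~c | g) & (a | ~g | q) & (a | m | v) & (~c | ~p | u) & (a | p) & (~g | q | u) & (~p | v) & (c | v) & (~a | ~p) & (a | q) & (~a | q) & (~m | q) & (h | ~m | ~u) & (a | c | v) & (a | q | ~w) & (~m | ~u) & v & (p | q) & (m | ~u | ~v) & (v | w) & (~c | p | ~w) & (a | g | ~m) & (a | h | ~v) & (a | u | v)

w = False, g = False, v = True, m = False, u = False, h = True, a = False, p = True, c = False, q = True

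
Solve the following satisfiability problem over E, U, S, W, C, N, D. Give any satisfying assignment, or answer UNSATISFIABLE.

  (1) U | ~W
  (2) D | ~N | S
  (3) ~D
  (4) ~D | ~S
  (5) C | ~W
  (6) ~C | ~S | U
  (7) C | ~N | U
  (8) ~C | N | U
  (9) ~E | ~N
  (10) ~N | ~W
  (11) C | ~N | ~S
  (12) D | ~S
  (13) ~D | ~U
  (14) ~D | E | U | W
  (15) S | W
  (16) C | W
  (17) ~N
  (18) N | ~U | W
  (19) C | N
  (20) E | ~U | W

E: True; U: True; S: False; W: True; C: True; N: False; D: False

Unit clause (~D) forces D = False.
In (D | ~S) only ~S is left, so S = False.
In (S | W) only W is left, so W = True.
Unit clause (~N) forces N = False.
In (C | N) only C is left, so C = True.
In (U | ~W) only U is left, so U = True.
Set E = True.
All clauses satisfied.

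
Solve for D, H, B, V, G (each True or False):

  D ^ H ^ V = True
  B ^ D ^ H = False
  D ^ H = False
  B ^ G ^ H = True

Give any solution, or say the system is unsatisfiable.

D=F, H=F, B=F, V=T, G=T

D ^ H ^ V = F ^ F ^ T = True ✓
B ^ D ^ H = F ^ F ^ F = False ✓
D ^ H = F ^ F = False ✓
B ^ G ^ H = F ^ T ^ F = True ✓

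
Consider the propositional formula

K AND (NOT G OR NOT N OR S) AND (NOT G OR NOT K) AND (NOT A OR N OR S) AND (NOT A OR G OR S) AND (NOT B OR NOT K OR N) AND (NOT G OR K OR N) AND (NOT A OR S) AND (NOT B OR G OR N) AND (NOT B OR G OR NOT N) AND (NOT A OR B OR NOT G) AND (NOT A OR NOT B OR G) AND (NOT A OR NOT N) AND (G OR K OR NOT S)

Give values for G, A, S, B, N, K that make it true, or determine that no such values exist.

Unit clause (K) forces K = True.
In (NOT G OR NOT K) only NOT G is left, so G = False.
Set A = False.
Set S = True.
Try B = True:
  (NOT B OR NOT K OR N) forces N = True.
  clause (NOT B OR G OR NOT N) is falsified — backtrack.
So B = False.
Set N = False.
All clauses satisfied.

G: False, A: False, S: True, B: False, N: False, K: True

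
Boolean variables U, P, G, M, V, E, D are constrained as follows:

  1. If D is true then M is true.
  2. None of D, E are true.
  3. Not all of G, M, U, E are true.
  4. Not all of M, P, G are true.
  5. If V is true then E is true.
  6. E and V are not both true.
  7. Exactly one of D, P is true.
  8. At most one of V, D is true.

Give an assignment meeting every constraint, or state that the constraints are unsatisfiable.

U = True, P = True, G = False, M = False, V = False, E = False, D = False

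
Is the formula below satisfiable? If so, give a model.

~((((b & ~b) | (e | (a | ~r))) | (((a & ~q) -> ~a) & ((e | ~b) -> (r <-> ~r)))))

q = True, a = False, b = False, e = False, r = True

  ~((((b & ~b) | (e | (a | ~r))) | (((a & ~q) -> ~a) & ((e | ~b) -> (r <-> ~r))))) = True
    ((b & ~b) | (e | (a | ~r))) | (((a & ~q) -> ~a) & ((e | ~b) -> (r <-> ~r))) = False
      (b & ~b) | (e | (a | ~r)) = False
        b & ~b = False
          ~b = True
        e | (a | ~r) = False
          a | ~r = False
            ~r = False
      ((a & ~q) -> ~a) & ((e | ~b) -> (r <-> ~r)) = False
        (a & ~q) -> ~a = True
          a & ~q = False
            ~q = False
          ~a = True
        (e | ~b) -> (r <-> ~r) = False
          e | ~b = True
            ~b = True
          r <-> ~r = False
            ~r = False
The formula evaluates to True.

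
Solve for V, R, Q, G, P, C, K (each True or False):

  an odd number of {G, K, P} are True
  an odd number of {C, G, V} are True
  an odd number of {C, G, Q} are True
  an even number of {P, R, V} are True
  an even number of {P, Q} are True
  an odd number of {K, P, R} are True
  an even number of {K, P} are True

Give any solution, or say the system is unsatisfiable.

The formula is unsatisfiable.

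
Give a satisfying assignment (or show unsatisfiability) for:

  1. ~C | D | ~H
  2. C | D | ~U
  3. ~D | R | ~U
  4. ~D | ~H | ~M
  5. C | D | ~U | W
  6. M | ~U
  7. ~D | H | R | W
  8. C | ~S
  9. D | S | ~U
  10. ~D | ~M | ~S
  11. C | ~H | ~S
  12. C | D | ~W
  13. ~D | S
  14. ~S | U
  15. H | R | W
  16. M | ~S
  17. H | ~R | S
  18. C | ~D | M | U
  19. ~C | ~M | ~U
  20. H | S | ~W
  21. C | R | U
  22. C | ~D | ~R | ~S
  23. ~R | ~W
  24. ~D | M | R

U: False, C: False, W: False, M: True, H: True, S: False, D: False, R: True

Set U = False.
  then (~S | U) forces S = False.
  then (~D | S) forces D = False.
Set C = False.
  then (C | D | ~W) forces W = False.
  then (C | R | U) forces R = True.
  then (H | ~R | S) forces H = True.
Set M = True.
All clauses satisfied.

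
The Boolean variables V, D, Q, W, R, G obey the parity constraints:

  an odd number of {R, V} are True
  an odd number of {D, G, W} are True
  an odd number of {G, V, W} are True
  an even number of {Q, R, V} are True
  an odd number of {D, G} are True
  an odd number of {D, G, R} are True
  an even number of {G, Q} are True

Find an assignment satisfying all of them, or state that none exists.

Unsatisfiable

Adding constraints 2, 3, 4, 6, 7 mod 2: every variable appears an even number of times on the left, so the left side is 0.
But the right sides sum to 1 (mod 2). 0 ≠ 1 — the system is inconsistent.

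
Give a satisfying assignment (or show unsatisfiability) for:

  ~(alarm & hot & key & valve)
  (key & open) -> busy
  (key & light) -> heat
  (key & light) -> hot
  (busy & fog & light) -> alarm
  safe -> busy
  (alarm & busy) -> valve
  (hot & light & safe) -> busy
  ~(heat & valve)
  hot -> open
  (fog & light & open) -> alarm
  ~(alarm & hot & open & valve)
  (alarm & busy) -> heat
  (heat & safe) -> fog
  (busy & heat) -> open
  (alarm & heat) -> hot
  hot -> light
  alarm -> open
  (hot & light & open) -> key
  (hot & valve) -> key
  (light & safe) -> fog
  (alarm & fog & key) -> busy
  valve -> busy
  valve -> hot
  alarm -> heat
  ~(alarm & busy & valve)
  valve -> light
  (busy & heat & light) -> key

alarm: False, safe: False, busy: True, valve: False, hot: False, fog: False, open: True, key: True, heat: False, light: False

Set alarm = False.
Set safe = False.
Set busy = True.
Set valve = False.
Set hot = False.
Set fog = False.
Set open = True.
Set key = True.
  then (hot | ~key | ~light) forces light = False.
Set heat = False.
All clauses satisfied.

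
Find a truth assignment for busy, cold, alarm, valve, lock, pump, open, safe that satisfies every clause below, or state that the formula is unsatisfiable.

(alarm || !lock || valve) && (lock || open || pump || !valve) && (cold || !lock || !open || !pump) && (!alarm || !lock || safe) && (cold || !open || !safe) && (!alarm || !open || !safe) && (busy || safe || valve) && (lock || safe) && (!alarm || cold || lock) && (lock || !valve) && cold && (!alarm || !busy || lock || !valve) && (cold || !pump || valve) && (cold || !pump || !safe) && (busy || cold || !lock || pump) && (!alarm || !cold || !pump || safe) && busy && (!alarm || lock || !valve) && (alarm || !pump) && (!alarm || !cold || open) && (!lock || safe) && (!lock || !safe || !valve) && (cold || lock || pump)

busy = True; cold = True; alarm = False; valve = False; lock = False; pump = False; open = True; safe = True

Unit clause (cold) forces cold = True.
Unit clause (busy) forces busy = True.
Set alarm = False.
  then (alarm || !pump) forces pump = False.
Try valve = True:
  (lock || !valve) forces lock = True.
  (!lock || safe) forces safe = True.
  clause (!lock || !safe || !valve) is falsified — backtrack.
So valve = False.
  then (alarm || !lock || valve) forces lock = False.
  then (lock || safe) forces safe = True.
Set open = True.
All clauses satisfied.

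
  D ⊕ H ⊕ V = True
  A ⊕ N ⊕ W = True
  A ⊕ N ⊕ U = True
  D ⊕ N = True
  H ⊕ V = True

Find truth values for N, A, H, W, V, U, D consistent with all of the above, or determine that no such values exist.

N=T; A=F; H=F; W=F; V=T; U=F; D=F

D ⊕ H ⊕ V = F ⊕ F ⊕ T = True ✓
A ⊕ N ⊕ W = F ⊕ T ⊕ F = True ✓
A ⊕ N ⊕ U = F ⊕ T ⊕ F = True ✓
D ⊕ N = F ⊕ T = True ✓
H ⊕ V = F ⊕ T = True ✓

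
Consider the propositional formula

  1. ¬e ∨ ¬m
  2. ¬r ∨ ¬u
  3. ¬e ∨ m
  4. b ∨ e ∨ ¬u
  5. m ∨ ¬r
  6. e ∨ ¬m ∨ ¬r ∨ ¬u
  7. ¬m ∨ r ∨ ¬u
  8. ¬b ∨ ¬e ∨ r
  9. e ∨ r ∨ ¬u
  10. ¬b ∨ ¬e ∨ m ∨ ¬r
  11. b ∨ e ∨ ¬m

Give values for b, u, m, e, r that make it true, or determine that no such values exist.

b = False, u = False, m = False, e = False, r = False

Set b = False.
Try u = True:
  (¬r ∨ ¬u) forces r = False.
  (b ∨ e ∨ ¬u) forces e = True.
  (¬e ∨ ¬m) forces m = False.
  clause (¬e ∨ m) is falsified — backtrack.
So u = False.
Try m = True:
  (¬e ∨ ¬m) forces e = False.
  clause (b ∨ e ∨ ¬m) is falsified — backtrack.
So m = False.
  then (¬e ∨ m) forces e = False.
  then (m ∨ ¬r) forces r = False.
All clauses satisfied.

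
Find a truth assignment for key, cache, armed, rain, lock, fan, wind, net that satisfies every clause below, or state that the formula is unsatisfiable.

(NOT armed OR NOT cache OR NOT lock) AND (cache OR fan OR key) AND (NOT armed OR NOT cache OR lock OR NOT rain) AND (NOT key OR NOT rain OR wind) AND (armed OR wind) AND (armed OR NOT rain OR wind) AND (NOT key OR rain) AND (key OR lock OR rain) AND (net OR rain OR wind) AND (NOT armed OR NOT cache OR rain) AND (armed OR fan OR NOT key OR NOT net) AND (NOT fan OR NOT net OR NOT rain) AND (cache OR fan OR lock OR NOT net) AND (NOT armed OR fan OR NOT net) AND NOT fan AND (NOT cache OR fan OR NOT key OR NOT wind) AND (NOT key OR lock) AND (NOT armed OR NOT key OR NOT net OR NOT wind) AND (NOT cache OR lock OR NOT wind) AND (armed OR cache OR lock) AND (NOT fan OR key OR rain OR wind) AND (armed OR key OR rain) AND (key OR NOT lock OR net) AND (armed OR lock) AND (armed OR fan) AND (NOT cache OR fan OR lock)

key: True; cache: False; armed: True; rain: True; lock: True; fan: False; wind: True; net: False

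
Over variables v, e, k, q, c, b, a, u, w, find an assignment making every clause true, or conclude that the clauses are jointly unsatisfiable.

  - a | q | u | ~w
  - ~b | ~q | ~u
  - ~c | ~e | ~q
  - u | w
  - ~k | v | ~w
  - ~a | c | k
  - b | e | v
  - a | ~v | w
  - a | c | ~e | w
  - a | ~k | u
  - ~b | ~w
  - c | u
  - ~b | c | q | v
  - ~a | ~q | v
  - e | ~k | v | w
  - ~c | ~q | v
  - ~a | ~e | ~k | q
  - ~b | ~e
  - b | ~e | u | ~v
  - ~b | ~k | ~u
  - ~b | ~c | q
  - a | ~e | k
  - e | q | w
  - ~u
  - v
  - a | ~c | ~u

Unit clause (~u) forces u = False.
Unit clause (v) forces v = True.
In (u | w) only w is left, so w = True.
In (~b | ~w) only ~b is left, so b = False.
In (c | u) only c is left, so c = True.
In (b | ~e | u | ~v) only ~e is left, so e = False.
Set k = False.
Set q = False.
  then (a | q | u | ~w) forces a = True.
All clauses satisfied.

v = True; e = False; k = False; q = False; c = True; b = False; a = True; u = False; w = True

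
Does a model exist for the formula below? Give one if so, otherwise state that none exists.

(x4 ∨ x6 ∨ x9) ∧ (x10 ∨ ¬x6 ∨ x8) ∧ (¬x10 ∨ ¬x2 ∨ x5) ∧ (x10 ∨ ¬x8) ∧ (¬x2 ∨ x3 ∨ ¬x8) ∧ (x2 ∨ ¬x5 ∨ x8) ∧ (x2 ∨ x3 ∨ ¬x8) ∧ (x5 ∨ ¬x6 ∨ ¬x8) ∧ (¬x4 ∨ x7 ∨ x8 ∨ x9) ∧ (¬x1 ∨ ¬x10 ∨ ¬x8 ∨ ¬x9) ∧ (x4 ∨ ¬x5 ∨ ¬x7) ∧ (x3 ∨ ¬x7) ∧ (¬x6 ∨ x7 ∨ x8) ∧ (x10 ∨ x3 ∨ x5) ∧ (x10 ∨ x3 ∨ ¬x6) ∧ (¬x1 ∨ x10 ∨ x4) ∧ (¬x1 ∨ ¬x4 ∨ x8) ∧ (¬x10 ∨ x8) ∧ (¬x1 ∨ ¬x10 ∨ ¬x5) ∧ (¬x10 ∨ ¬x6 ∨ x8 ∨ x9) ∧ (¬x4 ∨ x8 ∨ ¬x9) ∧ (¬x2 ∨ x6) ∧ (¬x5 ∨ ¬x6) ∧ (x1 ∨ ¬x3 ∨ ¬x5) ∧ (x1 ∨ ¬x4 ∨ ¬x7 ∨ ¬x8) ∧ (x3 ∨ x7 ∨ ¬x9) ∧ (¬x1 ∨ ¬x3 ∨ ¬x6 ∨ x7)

Set x1 = False.
Try x2 = True:
  (¬x2 ∨ x6) forces x6 = True.
  (¬x5 ∨ ¬x6) forces x5 = False.
  (¬x10 ∨ ¬x2 ∨ x5) forces x10 = False.
  (x10 ∨ ¬x6 ∨ x8) forces x8 = True.
  clause (x10 ∨ ¬x8) is falsified — backtrack.
So x2 = False.
Set x3 = True.
  then (x1 ∨ ¬x3 ∨ ¬x5) forces x5 = False.
Set x4 = True.
Try x6 = True:
  (x5 ∨ ¬x6 ∨ ¬x8) forces x8 = False.
  (x10 ∨ ¬x6 ∨ x8) forces x10 = True.
  clause (¬x10 ∨ x8) is falsified — backtrack.
So x6 = False.
Set x7 = True.
  then (x1 ∨ ¬x4 ∨ ¬x7 ∨ ¬x8) forces x8 = False.
  then (¬x10 ∨ x8) forces x10 = False.
  then (¬x4 ∨ x8 ∨ ¬x9) forces x9 = False.
All clauses satisfied.

x1 = False, x2 = False, x3 = True, x4 = True, x5 = False, x6 = False, x7 = True, x8 = False, x9 = False, x10 = False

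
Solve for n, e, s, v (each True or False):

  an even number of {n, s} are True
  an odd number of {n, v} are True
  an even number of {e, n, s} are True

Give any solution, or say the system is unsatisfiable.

n=T; e=F; s=T; v=F

{n, s}: 2 true → even ✓
{n, v}: 1 true → odd ✓
{e, n, s}: 2 true → even ✓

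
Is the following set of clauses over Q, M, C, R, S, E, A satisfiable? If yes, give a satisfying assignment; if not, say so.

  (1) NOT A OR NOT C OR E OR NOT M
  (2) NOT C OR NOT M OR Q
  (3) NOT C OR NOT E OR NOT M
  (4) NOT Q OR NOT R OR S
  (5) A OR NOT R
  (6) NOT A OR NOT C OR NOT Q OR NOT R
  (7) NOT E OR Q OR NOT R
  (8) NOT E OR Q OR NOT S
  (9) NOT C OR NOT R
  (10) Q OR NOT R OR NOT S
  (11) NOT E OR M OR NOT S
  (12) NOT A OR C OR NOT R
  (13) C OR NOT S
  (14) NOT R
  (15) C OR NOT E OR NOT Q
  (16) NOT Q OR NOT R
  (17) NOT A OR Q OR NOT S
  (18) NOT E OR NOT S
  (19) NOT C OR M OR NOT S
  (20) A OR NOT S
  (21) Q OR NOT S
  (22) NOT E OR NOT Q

Q: False, M: False, C: True, R: False, S: False, E: True, A: True

Unit clause (NOT R) forces R = False.
Set Q = False.
  then (Q OR NOT S) forces S = False.
Set M = False.
Set C = True.
Set E = True.
Set A = True.
All clauses satisfied.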